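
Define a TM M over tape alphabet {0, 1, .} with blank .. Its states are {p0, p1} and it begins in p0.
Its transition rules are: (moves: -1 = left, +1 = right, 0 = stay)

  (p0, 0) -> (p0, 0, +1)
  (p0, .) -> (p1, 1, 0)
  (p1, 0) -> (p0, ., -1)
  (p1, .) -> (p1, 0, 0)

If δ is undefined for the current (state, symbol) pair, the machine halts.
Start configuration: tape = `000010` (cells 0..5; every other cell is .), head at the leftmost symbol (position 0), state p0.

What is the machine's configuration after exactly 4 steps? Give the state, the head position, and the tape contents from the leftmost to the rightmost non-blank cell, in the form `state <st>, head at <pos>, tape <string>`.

state p0, head at 4, tape 000010

p0 | [0]00010   read 0 → write 0, move +1, go to p0
p0 | 0[0]0010   read 0 → write 0, move +1, go to p0
p0 | 00[0]010   read 0 → write 0, move +1, go to p0
p0 | 000[0]10   read 0 → write 0, move +1, go to p0
p0 | 0000[1]0
After 4 steps: state p0, head at 4, tape 000010.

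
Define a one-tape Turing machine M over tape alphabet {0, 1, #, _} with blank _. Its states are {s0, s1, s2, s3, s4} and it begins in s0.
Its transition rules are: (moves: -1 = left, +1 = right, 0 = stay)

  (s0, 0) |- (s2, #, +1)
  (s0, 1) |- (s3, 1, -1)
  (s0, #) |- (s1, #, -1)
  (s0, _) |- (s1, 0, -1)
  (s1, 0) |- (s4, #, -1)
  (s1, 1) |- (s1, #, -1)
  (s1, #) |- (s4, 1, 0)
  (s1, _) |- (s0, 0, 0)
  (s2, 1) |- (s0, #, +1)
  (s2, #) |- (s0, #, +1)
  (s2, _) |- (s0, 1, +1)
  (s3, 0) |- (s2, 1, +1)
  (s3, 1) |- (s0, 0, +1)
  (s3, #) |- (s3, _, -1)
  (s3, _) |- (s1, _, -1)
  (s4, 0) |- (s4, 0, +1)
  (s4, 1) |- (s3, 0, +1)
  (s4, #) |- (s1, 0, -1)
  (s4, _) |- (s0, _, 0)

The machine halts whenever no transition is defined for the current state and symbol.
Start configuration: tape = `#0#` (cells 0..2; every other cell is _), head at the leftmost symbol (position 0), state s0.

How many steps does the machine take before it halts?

34

s0 | __[#]0#___   read # → write #, move -1, go to s1
s1 | _[_]#0#___   read _ → write 0, move 0, go to s0
s0 | _[0]#0#___   read 0 → write #, move +1, go to s2
s2 | _#[#]0#___   read # → write #, move +1, go to s0
s0 | _##[0]#___   read 0 → write #, move +1, go to s2
s2 | _###[#]___   read # → write #, move +1, go to s0
s0 | _####[_]__   read _ → write 0, move -1, go to s1
s1 | _###[#]0__   read # → write 1, move 0, go to s4
s4 | _###[1]0__   read 1 → write 0, move +1, go to s3
s3 | _###0[0]__   read 0 → write 1, move +1, go to s2
s2 | _###01[_]_   read _ → write 1, move +1, go to s0
s0 | _###011[_]   read _ → write 0, move -1, go to s1
s1 | _###01[1]0   read 1 → write #, move -1, go to s1
s1 | _###0[1]#0   read 1 → write #, move -1, go to s1
s1 | _###[0]##0   read 0 → write #, move -1, go to s4
s4 | _##[#]###0   read # → write 0, move -1, go to s1
s1 | _#[#]0###0   read # → write 1, move 0, go to s4
s4 | _#[1]0###0   read 1 → write 0, move +1, go to s3
s3 | _#0[0]###0   read 0 → write 1, move +1, go to s2
s2 | _#01[#]##0   read # → write #, move +1, go to s0
s0 | _#01#[#]#0   read # → write #, move -1, go to s1
s1 | _#01[#]##0   read # → write 1, move 0, go to s4
s4 | _#01[1]##0   read 1 → write 0, move +1, go to s3
s3 | _#010[#]#0   read # → write _, move -1, go to s3
s3 | _#01[0]_#0   read 0 → write 1, move +1, go to s2
s2 | _#011[_]#0   read _ → write 1, move +1, go to s0
s0 | _#0111[#]0   read # → write #, move -1, go to s1
s1 | _#011[1]#0   read 1 → write #, move -1, go to s1
s1 | _#01[1]##0   read 1 → write #, move -1, go to s1
s1 | _#0[1]###0   read 1 → write #, move -1, go to s1
s1 | _#[0]####0   read 0 → write #, move -1, go to s4
s4 | _[#]#####0   read # → write 0, move -1, go to s1
s1 | [_]0#####0   read _ → write 0, move 0, go to s0
s0 | [0]0#####0   read 0 → write #, move +1, go to s2
s2 | #[0]#####0
M halts after 34 transitions.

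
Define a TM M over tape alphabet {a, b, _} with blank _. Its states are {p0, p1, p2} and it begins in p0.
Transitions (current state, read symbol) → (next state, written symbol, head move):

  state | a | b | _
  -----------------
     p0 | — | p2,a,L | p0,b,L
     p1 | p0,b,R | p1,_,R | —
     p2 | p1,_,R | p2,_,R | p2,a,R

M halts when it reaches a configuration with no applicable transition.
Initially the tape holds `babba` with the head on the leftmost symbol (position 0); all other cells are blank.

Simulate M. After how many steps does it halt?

p0 | _[b]abba__   read b → write a, move L, go to p2
p2 | [_]aabba__   read _ → write a, move R, go to p2
p2 | a[a]abba__   read a → write _, move R, go to p1
p1 | a_[a]bba__   read a → write b, move R, go to p0
p0 | a_b[b]ba__   read b → write a, move L, go to p2
p2 | a_[b]aba__   read b → write _, move R, go to p2
p2 | a__[a]ba__   read a → write _, move R, go to p1
p1 | a___[b]a__   read b → write _, move R, go to p1
p1 | a____[a]__   read a → write b, move R, go to p0
p0 | a____b[_]_   read _ → write b, move L, go to p0
p0 | a____[b]b_   read b → write a, move L, go to p2
p2 | a___[_]ab_   read _ → write a, move R, go to p2
p2 | a___a[a]b_   read a → write _, move R, go to p1
p1 | a___a_[b]_   read b → write _, move R, go to p1
p1 | a___a__[_]
M halts after 14 transitions.

14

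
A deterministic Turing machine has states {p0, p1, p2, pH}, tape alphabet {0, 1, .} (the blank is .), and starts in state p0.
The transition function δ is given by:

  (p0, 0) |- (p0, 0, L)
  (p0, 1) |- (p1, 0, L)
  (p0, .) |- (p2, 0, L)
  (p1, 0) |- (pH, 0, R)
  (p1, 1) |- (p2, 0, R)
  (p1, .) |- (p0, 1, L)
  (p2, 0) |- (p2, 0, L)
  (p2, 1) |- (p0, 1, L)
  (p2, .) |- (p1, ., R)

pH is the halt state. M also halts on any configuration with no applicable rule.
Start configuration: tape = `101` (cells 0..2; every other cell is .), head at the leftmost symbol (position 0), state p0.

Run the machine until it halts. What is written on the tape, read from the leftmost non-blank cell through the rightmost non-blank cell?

01001

state=p0 head=0 tape=...[1]01   (p0,1)→(p1,0,L)
state=p1 head=-1 tape=..[.]001   (p1,.)→(p0,1,L)
state=p0 head=-2 tape=.[.]1001   (p0,.)→(p2,0,L)
state=p2 head=-3 tape=[.]01001   (p2,.)→(p1,.,R)
state=p1 head=-2 tape=.[0]1001   (p1,0)→(pH,0,R)
state=pH head=-1 tape=.0[1]001
The non-blank tape span at halt is 01001.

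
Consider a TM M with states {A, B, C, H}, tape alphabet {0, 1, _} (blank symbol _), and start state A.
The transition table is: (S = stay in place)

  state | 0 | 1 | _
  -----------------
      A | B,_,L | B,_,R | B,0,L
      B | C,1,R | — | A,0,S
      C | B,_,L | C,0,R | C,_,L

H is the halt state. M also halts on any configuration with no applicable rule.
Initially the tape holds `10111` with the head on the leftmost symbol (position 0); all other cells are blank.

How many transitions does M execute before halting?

A | [1]0111_   read 1 → write _, move R, go to B
B | _[0]111_   read 0 → write 1, move R, go to C
C | _1[1]11_   read 1 → write 0, move R, go to C
C | _10[1]1_   read 1 → write 0, move R, go to C
C | _100[1]_   read 1 → write 0, move R, go to C
C | _1000[_]   read _ → write _, move L, go to C
C | _100[0]_   read 0 → write _, move L, go to B
B | _10[0]__   read 0 → write 1, move R, go to C
C | _101[_]_   read _ → write _, move L, go to C
C | _10[1]__   read 1 → write 0, move R, go to C
C | _100[_]_   read _ → write _, move L, go to C
C | _10[0]__   read 0 → write _, move L, go to B
B | _1[0]___   read 0 → write 1, move R, go to C
C | _11[_]__   read _ → write _, move L, go to C
C | _1[1]___   read 1 → write 0, move R, go to C
C | _10[_]__   read _ → write _, move L, go to C
C | _1[0]___   read 0 → write _, move L, go to B
B | _[1]____
M halts after 17 transitions.

17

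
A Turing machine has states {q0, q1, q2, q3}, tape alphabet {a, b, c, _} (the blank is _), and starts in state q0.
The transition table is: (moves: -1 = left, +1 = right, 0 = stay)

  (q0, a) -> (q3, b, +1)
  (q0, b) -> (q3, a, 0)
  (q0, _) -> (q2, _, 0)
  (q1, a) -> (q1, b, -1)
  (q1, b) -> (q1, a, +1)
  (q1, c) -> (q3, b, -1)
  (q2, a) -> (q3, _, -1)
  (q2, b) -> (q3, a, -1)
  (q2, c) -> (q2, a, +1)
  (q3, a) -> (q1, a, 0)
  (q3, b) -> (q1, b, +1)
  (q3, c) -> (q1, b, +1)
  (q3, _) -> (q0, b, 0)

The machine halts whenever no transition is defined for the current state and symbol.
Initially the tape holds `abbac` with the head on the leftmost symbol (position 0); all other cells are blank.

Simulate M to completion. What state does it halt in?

state=q0 head=0 tape=[a]bbac_   (q0,a)→(q3,b,+1)
state=q3 head=1 tape=b[b]bac_   (q3,b)→(q1,b,+1)
state=q1 head=2 tape=bb[b]ac_   (q1,b)→(q1,a,+1)
state=q1 head=3 tape=bba[a]c_   (q1,a)→(q1,b,-1)
state=q1 head=2 tape=bb[a]bc_   (q1,a)→(q1,b,-1)
state=q1 head=1 tape=b[b]bbc_   (q1,b)→(q1,a,+1)
state=q1 head=2 tape=ba[b]bc_   (q1,b)→(q1,a,+1)
state=q1 head=3 tape=baa[b]c_   (q1,b)→(q1,a,+1)
state=q1 head=4 tape=baaa[c]_   (q1,c)→(q3,b,-1)
state=q3 head=3 tape=baa[a]b_   (q3,a)→(q1,a,0)
state=q1 head=3 tape=baa[a]b_   (q1,a)→(q1,b,-1)
state=q1 head=2 tape=ba[a]bb_   (q1,a)→(q1,b,-1)
state=q1 head=1 tape=b[a]bbb_   (q1,a)→(q1,b,-1)
state=q1 head=0 tape=[b]bbbb_   (q1,b)→(q1,a,+1)
state=q1 head=1 tape=a[b]bbb_   (q1,b)→(q1,a,+1)
state=q1 head=2 tape=aa[b]bb_   (q1,b)→(q1,a,+1)
state=q1 head=3 tape=aaa[b]b_   (q1,b)→(q1,a,+1)
state=q1 head=4 tape=aaaa[b]_   (q1,b)→(q1,a,+1)
state=q1 head=5 tape=aaaaa[_]
No transition is defined for (q1, _); M halts in state q1.

q1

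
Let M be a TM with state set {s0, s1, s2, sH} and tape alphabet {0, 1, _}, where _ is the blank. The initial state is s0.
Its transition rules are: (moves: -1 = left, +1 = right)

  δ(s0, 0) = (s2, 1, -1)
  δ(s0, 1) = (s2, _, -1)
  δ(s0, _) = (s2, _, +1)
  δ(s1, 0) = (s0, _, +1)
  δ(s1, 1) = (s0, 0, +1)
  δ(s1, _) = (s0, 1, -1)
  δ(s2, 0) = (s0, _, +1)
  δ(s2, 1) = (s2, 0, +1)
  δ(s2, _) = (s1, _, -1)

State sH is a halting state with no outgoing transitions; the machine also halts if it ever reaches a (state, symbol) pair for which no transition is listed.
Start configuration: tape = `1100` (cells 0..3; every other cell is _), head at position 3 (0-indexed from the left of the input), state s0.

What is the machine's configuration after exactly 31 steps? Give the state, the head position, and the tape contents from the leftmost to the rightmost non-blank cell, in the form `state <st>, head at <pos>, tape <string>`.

state s0, head at 4, tape 00___1

s0 | 110[0]___   read 0 → write 1, move -1, go to s2
s2 | 11[0]1___   read 0 → write _, move +1, go to s0
s0 | 11_[1]___   read 1 → write _, move -1, go to s2
s2 | 11[_]____   read _ → write _, move -1, go to s1
s1 | 1[1]_____   read 1 → write 0, move +1, go to s0
s0 | 10[_]____   read _ → write _, move +1, go to s2
s2 | 10_[_]___   read _ → write _, move -1, go to s1
s1 | 10[_]____   read _ → write 1, move -1, go to s0
s0 | 1[0]1____   read 0 → write 1, move -1, go to s2
s2 | [1]11____   read 1 → write 0, move +1, go to s2
s2 | 0[1]1____   read 1 → write 0, move +1, go to s2
s2 | 00[1]____   read 1 → write 0, move +1, go to s2
s2 | 000[_]___   read _ → write _, move -1, go to s1
s1 | 00[0]____   read 0 → write _, move +1, go to s0
s0 | 00_[_]___   read _ → write _, move +1, go to s2
s2 | 00__[_]__   read _ → write _, move -1, go to s1
s1 | 00_[_]___   read _ → write 1, move -1, go to s0
s0 | 00[_]1___   read _ → write _, move +1, go to s2
s2 | 00_[1]___   read 1 → write 0, move +1, go to s2
s2 | 00_0[_]__   read _ → write _, move -1, go to s1
s1 | 00_[0]___   read 0 → write _, move +1, go to s0
s0 | 00__[_]__   read _ → write _, move +1, go to s2
s2 | 00___[_]_   read _ → write _, move -1, go to s1
s1 | 00__[_]__   read _ → write 1, move -1, go to s0
s0 | 00_[_]1__   read _ → write _, move +1, go to s2
s2 | 00__[1]__   read 1 → write 0, move +1, go to s2
s2 | 00__0[_]_   read _ → write _, move -1, go to s1
s1 | 00__[0]__   read 0 → write _, move +1, go to s0
s0 | 00___[_]_   read _ → write _, move +1, go to s2
s2 | 00____[_]   read _ → write _, move -1, go to s1
s1 | 00___[_]_   read _ → write 1, move -1, go to s0
s0 | 00__[_]1_
After 31 steps: state s0, head at 4, tape 00___1.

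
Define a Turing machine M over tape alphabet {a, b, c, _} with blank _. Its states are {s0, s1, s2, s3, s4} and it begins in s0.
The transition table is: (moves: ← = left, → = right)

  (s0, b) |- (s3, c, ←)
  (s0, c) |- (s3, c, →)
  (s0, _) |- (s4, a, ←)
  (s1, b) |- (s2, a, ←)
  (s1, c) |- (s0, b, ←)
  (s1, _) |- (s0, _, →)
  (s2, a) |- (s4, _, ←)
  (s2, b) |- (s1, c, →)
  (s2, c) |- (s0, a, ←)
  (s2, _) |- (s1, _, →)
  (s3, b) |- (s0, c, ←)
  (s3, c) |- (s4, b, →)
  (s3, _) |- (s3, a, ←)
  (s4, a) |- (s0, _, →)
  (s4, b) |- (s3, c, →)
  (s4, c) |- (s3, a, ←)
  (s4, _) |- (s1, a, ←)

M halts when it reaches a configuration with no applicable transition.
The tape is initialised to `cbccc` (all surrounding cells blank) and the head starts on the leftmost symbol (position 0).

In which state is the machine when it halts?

s3

s0 | [c]bccc_   read c → write c, move →, go to s3
s3 | c[b]ccc_   read b → write c, move ←, go to s0
s0 | [c]cccc_   read c → write c, move →, go to s3
s3 | c[c]ccc_   read c → write b, move →, go to s4
s4 | cb[c]cc_   read c → write a, move ←, go to s3
s3 | c[b]acc_   read b → write c, move ←, go to s0
s0 | [c]cacc_   read c → write c, move →, go to s3
s3 | c[c]acc_   read c → write b, move →, go to s4
s4 | cb[a]cc_   read a → write _, move →, go to s0
s0 | cb_[c]c_   read c → write c, move →, go to s3
s3 | cb_c[c]_   read c → write b, move →, go to s4
s4 | cb_cb[_]   read _ → write a, move ←, go to s1
s1 | cb_c[b]a   read b → write a, move ←, go to s2
s2 | cb_[c]aa   read c → write a, move ←, go to s0
s0 | cb[_]aaa   read _ → write a, move ←, go to s4
s4 | c[b]aaaa   read b → write c, move →, go to s3
s3 | cc[a]aaa
No transition is defined for (s3, a); M halts in state s3.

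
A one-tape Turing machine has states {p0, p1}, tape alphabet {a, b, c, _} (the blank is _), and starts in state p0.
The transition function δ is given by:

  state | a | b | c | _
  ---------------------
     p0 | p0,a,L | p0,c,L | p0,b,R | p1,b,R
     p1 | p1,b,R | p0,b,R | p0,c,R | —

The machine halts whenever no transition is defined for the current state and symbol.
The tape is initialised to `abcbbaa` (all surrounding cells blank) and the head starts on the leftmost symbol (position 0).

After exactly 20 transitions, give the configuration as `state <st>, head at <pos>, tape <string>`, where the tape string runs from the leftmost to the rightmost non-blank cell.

state=p0 head=0 tape=__[a]bcbbaa   (p0,a)→(p0,a,L)
state=p0 head=-1 tape=_[_]abcbbaa   (p0,_)→(p1,b,R)
state=p1 head=0 tape=_b[a]bcbbaa   (p1,a)→(p1,b,R)
state=p1 head=1 tape=_bb[b]cbbaa   (p1,b)→(p0,b,R)
state=p0 head=2 tape=_bbb[c]bbaa   (p0,c)→(p0,b,R)
state=p0 head=3 tape=_bbbb[b]baa   (p0,b)→(p0,c,L)
state=p0 head=2 tape=_bbb[b]cbaa   (p0,b)→(p0,c,L)
state=p0 head=1 tape=_bb[b]ccbaa   (p0,b)→(p0,c,L)
state=p0 head=0 tape=_b[b]cccbaa   (p0,b)→(p0,c,L)
state=p0 head=-1 tape=_[b]ccccbaa   (p0,b)→(p0,c,L)
state=p0 head=-2 tape=[_]cccccbaa   (p0,_)→(p1,b,R)
state=p1 head=-1 tape=b[c]ccccbaa   (p1,c)→(p0,c,R)
state=p0 head=0 tape=bc[c]cccbaa   (p0,c)→(p0,b,R)
state=p0 head=1 tape=bcb[c]ccbaa   (p0,c)→(p0,b,R)
state=p0 head=2 tape=bcbb[c]cbaa   (p0,c)→(p0,b,R)
state=p0 head=3 tape=bcbbb[c]baa   (p0,c)→(p0,b,R)
state=p0 head=4 tape=bcbbbb[b]aa   (p0,b)→(p0,c,L)
state=p0 head=3 tape=bcbbb[b]caa   (p0,b)→(p0,c,L)
state=p0 head=2 tape=bcbb[b]ccaa   (p0,b)→(p0,c,L)
state=p0 head=1 tape=bcb[b]cccaa   (p0,b)→(p0,c,L)
state=p0 head=0 tape=bc[b]ccccaa
After 20 steps: state p0, head at 0, tape bcbccccaa.

state p0, head at 0, tape bcbccccaa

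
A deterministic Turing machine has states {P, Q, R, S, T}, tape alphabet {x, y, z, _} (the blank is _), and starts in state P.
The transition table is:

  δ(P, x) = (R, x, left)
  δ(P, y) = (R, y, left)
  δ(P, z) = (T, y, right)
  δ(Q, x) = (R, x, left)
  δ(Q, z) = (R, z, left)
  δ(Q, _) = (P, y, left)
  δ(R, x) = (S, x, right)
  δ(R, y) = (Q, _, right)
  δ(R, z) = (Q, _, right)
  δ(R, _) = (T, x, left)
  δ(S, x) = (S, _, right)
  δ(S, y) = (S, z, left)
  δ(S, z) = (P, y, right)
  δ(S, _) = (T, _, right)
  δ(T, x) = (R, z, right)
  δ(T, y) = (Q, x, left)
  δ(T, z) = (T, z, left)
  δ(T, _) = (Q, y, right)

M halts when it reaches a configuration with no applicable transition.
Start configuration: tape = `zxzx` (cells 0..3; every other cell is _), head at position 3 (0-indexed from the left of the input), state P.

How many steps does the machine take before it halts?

state=P head=3 tape=zxz[x]___   (P,x)→(R,x,left)
state=R head=2 tape=zx[z]x___   (R,z)→(Q,_,right)
state=Q head=3 tape=zx_[x]___   (Q,x)→(R,x,left)
state=R head=2 tape=zx[_]x___   (R,_)→(T,x,left)
state=T head=1 tape=z[x]xx___   (T,x)→(R,z,right)
state=R head=2 tape=zz[x]x___   (R,x)→(S,x,right)
state=S head=3 tape=zzx[x]___   (S,x)→(S,_,right)
state=S head=4 tape=zzx_[_]__   (S,_)→(T,_,right)
state=T head=5 tape=zzx__[_]_   (T,_)→(Q,y,right)
state=Q head=6 tape=zzx__y[_]   (Q,_)→(P,y,left)
state=P head=5 tape=zzx__[y]y   (P,y)→(R,y,left)
state=R head=4 tape=zzx_[_]yy   (R,_)→(T,x,left)
state=T head=3 tape=zzx[_]xyy   (T,_)→(Q,y,right)
state=Q head=4 tape=zzxy[x]yy   (Q,x)→(R,x,left)
state=R head=3 tape=zzx[y]xyy   (R,y)→(Q,_,right)
state=Q head=4 tape=zzx_[x]yy   (Q,x)→(R,x,left)
state=R head=3 tape=zzx[_]xyy   (R,_)→(T,x,left)
state=T head=2 tape=zz[x]xxyy   (T,x)→(R,z,right)
state=R head=3 tape=zzz[x]xyy   (R,x)→(S,x,right)
state=S head=4 tape=zzzx[x]yy   (S,x)→(S,_,right)
state=S head=5 tape=zzzx_[y]y   (S,y)→(S,z,left)
state=S head=4 tape=zzzx[_]zy   (S,_)→(T,_,right)
state=T head=5 tape=zzzx_[z]y   (T,z)→(T,z,left)
state=T head=4 tape=zzzx[_]zy   (T,_)→(Q,y,right)
state=Q head=5 tape=zzzxy[z]y   (Q,z)→(R,z,left)
state=R head=4 tape=zzzx[y]zy   (R,y)→(Q,_,right)
state=Q head=5 tape=zzzx_[z]y   (Q,z)→(R,z,left)
state=R head=4 tape=zzzx[_]zy   (R,_)→(T,x,left)
state=T head=3 tape=zzz[x]xzy   (T,x)→(R,z,right)
state=R head=4 tape=zzzz[x]zy   (R,x)→(S,x,right)
state=S head=5 tape=zzzzx[z]y   (S,z)→(P,y,right)
state=P head=6 tape=zzzzxy[y]   (P,y)→(R,y,left)
state=R head=5 tape=zzzzx[y]y   (R,y)→(Q,_,right)
state=Q head=6 tape=zzzzx_[y]
M halts after 33 transitions.

33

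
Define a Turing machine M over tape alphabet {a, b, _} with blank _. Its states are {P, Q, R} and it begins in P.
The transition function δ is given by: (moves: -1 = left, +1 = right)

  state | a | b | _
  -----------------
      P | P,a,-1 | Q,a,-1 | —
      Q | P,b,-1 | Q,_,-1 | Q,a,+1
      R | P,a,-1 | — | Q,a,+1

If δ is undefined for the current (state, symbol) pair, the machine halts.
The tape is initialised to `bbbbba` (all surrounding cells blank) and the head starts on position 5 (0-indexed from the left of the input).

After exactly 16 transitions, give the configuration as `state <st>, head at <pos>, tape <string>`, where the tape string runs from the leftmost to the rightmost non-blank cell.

state=P head=5 tape=_bbbbb[a]   (P,a)→(P,a,-1)
state=P head=4 tape=_bbbb[b]a   (P,b)→(Q,a,-1)
state=Q head=3 tape=_bbb[b]aa   (Q,b)→(Q,_,-1)
state=Q head=2 tape=_bb[b]_aa   (Q,b)→(Q,_,-1)
state=Q head=1 tape=_b[b]__aa   (Q,b)→(Q,_,-1)
state=Q head=0 tape=_[b]___aa   (Q,b)→(Q,_,-1)
state=Q head=-1 tape=[_]____aa   (Q,_)→(Q,a,+1)
state=Q head=0 tape=a[_]___aa   (Q,_)→(Q,a,+1)
state=Q head=1 tape=aa[_]__aa   (Q,_)→(Q,a,+1)
state=Q head=2 tape=aaa[_]_aa   (Q,_)→(Q,a,+1)
state=Q head=3 tape=aaaa[_]aa   (Q,_)→(Q,a,+1)
state=Q head=4 tape=aaaaa[a]a   (Q,a)→(P,b,-1)
state=P head=3 tape=aaaa[a]ba   (P,a)→(P,a,-1)
state=P head=2 tape=aaa[a]aba   (P,a)→(P,a,-1)
state=P head=1 tape=aa[a]aaba   (P,a)→(P,a,-1)
state=P head=0 tape=a[a]aaaba   (P,a)→(P,a,-1)
state=P head=-1 tape=[a]aaaaba
After 16 steps: state P, head at -1, tape aaaaaba.

state P, head at -1, tape aaaaaba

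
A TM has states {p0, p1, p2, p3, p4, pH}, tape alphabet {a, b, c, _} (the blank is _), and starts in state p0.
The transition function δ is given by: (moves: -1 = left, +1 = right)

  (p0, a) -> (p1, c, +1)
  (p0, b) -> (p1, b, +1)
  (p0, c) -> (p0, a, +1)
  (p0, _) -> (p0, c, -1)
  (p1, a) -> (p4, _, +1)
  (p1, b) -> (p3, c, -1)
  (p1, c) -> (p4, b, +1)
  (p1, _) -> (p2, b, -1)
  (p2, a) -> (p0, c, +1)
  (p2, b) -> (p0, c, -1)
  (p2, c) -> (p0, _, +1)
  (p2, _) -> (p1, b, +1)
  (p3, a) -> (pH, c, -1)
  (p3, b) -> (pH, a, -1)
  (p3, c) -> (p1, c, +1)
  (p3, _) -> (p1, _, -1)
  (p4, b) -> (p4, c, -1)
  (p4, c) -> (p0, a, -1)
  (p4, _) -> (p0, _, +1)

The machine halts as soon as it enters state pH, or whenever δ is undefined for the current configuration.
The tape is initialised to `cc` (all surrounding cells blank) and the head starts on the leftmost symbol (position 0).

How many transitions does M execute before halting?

p0 | [c]c_____   read c → write a, move +1, go to p0
p0 | a[c]_____   read c → write a, move +1, go to p0
p0 | aa[_]____   read _ → write c, move -1, go to p0
p0 | a[a]c____   read a → write c, move +1, go to p1
p1 | ac[c]____   read c → write b, move +1, go to p4
p4 | acb[_]___   read _ → write _, move +1, go to p0
p0 | acb_[_]__   read _ → write c, move -1, go to p0
p0 | acb[_]c__   read _ → write c, move -1, go to p0
p0 | ac[b]cc__   read b → write b, move +1, go to p1
p1 | acb[c]c__   read c → write b, move +1, go to p4
p4 | acbb[c]__   read c → write a, move -1, go to p0
p0 | acb[b]a__   read b → write b, move +1, go to p1
p1 | acbb[a]__   read a → write _, move +1, go to p4
p4 | acbb_[_]_   read _ → write _, move +1, go to p0
p0 | acbb__[_]   read _ → write c, move -1, go to p0
p0 | acbb_[_]c   read _ → write c, move -1, go to p0
p0 | acbb[_]cc   read _ → write c, move -1, go to p0
p0 | acb[b]ccc   read b → write b, move +1, go to p1
p1 | acbb[c]cc   read c → write b, move +1, go to p4
p4 | acbbb[c]c   read c → write a, move -1, go to p0
p0 | acbb[b]ac   read b → write b, move +1, go to p1
p1 | acbbb[a]c   read a → write _, move +1, go to p4
p4 | acbbb_[c]   read c → write a, move -1, go to p0
p0 | acbbb[_]a   read _ → write c, move -1, go to p0
p0 | acbb[b]ca   read b → write b, move +1, go to p1
p1 | acbbb[c]a   read c → write b, move +1, go to p4
p4 | acbbbb[a]
M halts after 26 transitions.

26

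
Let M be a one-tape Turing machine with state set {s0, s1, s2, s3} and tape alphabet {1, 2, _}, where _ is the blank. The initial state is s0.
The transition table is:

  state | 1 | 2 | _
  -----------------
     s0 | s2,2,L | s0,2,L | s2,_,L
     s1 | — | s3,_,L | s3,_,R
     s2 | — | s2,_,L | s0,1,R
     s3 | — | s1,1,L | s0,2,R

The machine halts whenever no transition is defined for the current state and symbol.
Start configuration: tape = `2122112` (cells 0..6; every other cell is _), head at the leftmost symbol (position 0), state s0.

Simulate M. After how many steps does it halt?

s0 | __[2]122112   read 2 → write 2, move L, go to s0
s0 | _[_]2122112   read _ → write _, move L, go to s2
s2 | [_]_2122112   read _ → write 1, move R, go to s0
s0 | 1[_]2122112   read _ → write _, move L, go to s2
s2 | [1]_2122112
M halts after 4 transitions.

4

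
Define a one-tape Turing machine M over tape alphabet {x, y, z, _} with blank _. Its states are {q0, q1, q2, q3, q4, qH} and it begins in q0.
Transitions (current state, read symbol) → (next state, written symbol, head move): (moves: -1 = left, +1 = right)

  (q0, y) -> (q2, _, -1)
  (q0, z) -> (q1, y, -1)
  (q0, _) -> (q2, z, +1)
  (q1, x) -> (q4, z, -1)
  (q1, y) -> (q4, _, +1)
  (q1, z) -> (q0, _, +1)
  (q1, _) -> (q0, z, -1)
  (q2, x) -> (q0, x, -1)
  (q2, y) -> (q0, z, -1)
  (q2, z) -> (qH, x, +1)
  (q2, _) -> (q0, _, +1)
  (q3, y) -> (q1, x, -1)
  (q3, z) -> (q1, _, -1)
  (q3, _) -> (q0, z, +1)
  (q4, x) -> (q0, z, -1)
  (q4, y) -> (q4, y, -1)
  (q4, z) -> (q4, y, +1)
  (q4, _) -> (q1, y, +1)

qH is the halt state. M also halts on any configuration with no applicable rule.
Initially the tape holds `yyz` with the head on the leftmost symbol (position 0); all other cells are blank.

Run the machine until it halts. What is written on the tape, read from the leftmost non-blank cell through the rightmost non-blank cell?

zxyzz

state=q0 head=0 tape=__[y]yz   (q0,y)→(q2,_,-1)
state=q2 head=-1 tape=_[_]_yz   (q2,_)→(q0,_,+1)
state=q0 head=0 tape=__[_]yz   (q0,_)→(q2,z,+1)
state=q2 head=1 tape=__z[y]z   (q2,y)→(q0,z,-1)
state=q0 head=0 tape=__[z]zz   (q0,z)→(q1,y,-1)
state=q1 head=-1 tape=_[_]yzz   (q1,_)→(q0,z,-1)
state=q0 head=-2 tape=[_]zyzz   (q0,_)→(q2,z,+1)
state=q2 head=-1 tape=z[z]yzz   (q2,z)→(qH,x,+1)
state=qH head=0 tape=zx[y]zz
The non-blank tape span at halt is zxyzz.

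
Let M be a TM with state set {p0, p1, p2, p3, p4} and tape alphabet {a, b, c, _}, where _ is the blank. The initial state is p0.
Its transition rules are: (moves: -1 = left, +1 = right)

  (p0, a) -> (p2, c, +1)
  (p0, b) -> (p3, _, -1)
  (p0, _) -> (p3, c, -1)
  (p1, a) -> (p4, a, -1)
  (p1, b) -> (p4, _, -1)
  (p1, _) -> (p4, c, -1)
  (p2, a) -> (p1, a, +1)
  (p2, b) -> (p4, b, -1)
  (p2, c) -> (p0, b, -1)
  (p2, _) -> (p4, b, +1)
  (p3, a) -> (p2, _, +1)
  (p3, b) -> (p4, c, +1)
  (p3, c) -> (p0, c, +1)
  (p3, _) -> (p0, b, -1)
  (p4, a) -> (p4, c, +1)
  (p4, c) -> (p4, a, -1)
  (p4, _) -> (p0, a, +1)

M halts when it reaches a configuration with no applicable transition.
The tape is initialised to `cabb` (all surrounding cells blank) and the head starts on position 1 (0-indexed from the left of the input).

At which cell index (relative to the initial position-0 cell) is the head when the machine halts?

state=p0 head=1 tape=_c[a]bb___   (p0,a)→(p2,c,+1)
state=p2 head=2 tape=_cc[b]b___   (p2,b)→(p4,b,-1)
state=p4 head=1 tape=_c[c]bb___   (p4,c)→(p4,a,-1)
state=p4 head=0 tape=_[c]abb___   (p4,c)→(p4,a,-1)
state=p4 head=-1 tape=[_]aabb___   (p4,_)→(p0,a,+1)
state=p0 head=0 tape=a[a]abb___   (p0,a)→(p2,c,+1)
state=p2 head=1 tape=ac[a]bb___   (p2,a)→(p1,a,+1)
state=p1 head=2 tape=aca[b]b___   (p1,b)→(p4,_,-1)
state=p4 head=1 tape=ac[a]_b___   (p4,a)→(p4,c,+1)
state=p4 head=2 tape=acc[_]b___   (p4,_)→(p0,a,+1)
state=p0 head=3 tape=acca[b]___   (p0,b)→(p3,_,-1)
state=p3 head=2 tape=acc[a]____   (p3,a)→(p2,_,+1)
state=p2 head=3 tape=acc_[_]___   (p2,_)→(p4,b,+1)
state=p4 head=4 tape=acc_b[_]__   (p4,_)→(p0,a,+1)
state=p0 head=5 tape=acc_ba[_]_   (p0,_)→(p3,c,-1)
state=p3 head=4 tape=acc_b[a]c_   (p3,a)→(p2,_,+1)
state=p2 head=5 tape=acc_b_[c]_   (p2,c)→(p0,b,-1)
state=p0 head=4 tape=acc_b[_]b_   (p0,_)→(p3,c,-1)
state=p3 head=3 tape=acc_[b]cb_   (p3,b)→(p4,c,+1)
state=p4 head=4 tape=acc_c[c]b_   (p4,c)→(p4,a,-1)
state=p4 head=3 tape=acc_[c]ab_   (p4,c)→(p4,a,-1)
state=p4 head=2 tape=acc[_]aab_   (p4,_)→(p0,a,+1)
state=p0 head=3 tape=acca[a]ab_   (p0,a)→(p2,c,+1)
state=p2 head=4 tape=accac[a]b_   (p2,a)→(p1,a,+1)
state=p1 head=5 tape=accaca[b]_   (p1,b)→(p4,_,-1)
state=p4 head=4 tape=accac[a]__   (p4,a)→(p4,c,+1)
state=p4 head=5 tape=accacc[_]_   (p4,_)→(p0,a,+1)
state=p0 head=6 tape=accacca[_]   (p0,_)→(p3,c,-1)
state=p3 head=5 tape=accacc[a]c   (p3,a)→(p2,_,+1)
state=p2 head=6 tape=accacc_[c]   (p2,c)→(p0,b,-1)
state=p0 head=5 tape=accacc[_]b   (p0,_)→(p3,c,-1)
state=p3 head=4 tape=accac[c]cb   (p3,c)→(p0,c,+1)
state=p0 head=5 tape=accacc[c]b
At halt the head is at cell 5.

5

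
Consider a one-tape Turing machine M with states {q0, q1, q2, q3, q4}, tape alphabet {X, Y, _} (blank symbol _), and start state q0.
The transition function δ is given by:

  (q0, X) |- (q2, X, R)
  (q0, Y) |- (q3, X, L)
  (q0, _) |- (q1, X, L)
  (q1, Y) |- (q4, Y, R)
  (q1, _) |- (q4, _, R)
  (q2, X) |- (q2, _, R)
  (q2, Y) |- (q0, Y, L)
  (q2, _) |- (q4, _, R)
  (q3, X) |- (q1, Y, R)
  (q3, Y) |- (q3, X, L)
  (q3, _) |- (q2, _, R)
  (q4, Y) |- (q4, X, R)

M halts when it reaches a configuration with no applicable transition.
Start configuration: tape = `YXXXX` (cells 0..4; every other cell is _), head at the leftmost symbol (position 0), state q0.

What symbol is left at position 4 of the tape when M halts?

state=q0 head=0 tape=_[Y]XXXX__   (q0,Y)→(q3,X,L)
state=q3 head=-1 tape=[_]XXXXX__   (q3,_)→(q2,_,R)
state=q2 head=0 tape=_[X]XXXX__   (q2,X)→(q2,_,R)
state=q2 head=1 tape=__[X]XXX__   (q2,X)→(q2,_,R)
state=q2 head=2 tape=___[X]XX__   (q2,X)→(q2,_,R)
state=q2 head=3 tape=____[X]X__   (q2,X)→(q2,_,R)
state=q2 head=4 tape=_____[X]__   (q2,X)→(q2,_,R)
state=q2 head=5 tape=______[_]_   (q2,_)→(q4,_,R)
state=q4 head=6 tape=_______[_]
Cell 4 holds _ when M halts.

_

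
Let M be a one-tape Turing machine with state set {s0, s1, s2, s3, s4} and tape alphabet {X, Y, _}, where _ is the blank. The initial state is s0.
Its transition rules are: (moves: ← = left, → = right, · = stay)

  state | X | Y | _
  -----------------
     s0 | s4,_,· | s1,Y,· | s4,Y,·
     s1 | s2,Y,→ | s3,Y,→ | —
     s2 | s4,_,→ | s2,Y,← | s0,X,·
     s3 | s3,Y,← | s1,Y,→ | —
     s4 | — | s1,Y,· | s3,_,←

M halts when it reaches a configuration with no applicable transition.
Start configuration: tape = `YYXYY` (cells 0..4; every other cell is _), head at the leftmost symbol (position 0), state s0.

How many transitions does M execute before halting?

11

state=s0 head=0 tape=__[Y]YXYY   (s0,Y)→(s1,Y,·)
state=s1 head=0 tape=__[Y]YXYY   (s1,Y)→(s3,Y,→)
state=s3 head=1 tape=__Y[Y]XYY   (s3,Y)→(s1,Y,→)
state=s1 head=2 tape=__YY[X]YY   (s1,X)→(s2,Y,→)
state=s2 head=3 tape=__YYY[Y]Y   (s2,Y)→(s2,Y,←)
state=s2 head=2 tape=__YY[Y]YY   (s2,Y)→(s2,Y,←)
state=s2 head=1 tape=__Y[Y]YYY   (s2,Y)→(s2,Y,←)
state=s2 head=0 tape=__[Y]YYYY   (s2,Y)→(s2,Y,←)
state=s2 head=-1 tape=_[_]YYYYY   (s2,_)→(s0,X,·)
state=s0 head=-1 tape=_[X]YYYYY   (s0,X)→(s4,_,·)
state=s4 head=-1 tape=_[_]YYYYY   (s4,_)→(s3,_,←)
state=s3 head=-2 tape=[_]_YYYYY
M halts after 11 transitions.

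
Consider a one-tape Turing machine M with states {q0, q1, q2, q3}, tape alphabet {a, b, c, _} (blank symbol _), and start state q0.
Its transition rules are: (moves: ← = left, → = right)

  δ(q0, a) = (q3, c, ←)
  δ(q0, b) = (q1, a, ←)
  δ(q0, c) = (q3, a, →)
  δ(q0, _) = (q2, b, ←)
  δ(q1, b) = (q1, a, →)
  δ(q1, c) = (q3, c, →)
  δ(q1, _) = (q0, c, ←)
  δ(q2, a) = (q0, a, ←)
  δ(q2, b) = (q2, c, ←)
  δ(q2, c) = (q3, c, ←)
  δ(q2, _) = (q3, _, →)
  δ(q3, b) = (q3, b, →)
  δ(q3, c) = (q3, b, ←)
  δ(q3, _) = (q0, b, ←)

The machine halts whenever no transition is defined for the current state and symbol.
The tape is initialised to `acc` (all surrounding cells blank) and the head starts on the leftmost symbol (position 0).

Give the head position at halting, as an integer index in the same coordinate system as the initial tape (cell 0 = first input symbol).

2

q0 | ___[a]cc_   read a → write c, move ←, go to q3
q3 | __[_]ccc_   read _ → write b, move ←, go to q0
q0 | _[_]bccc_   read _ → write b, move ←, go to q2
q2 | [_]bbccc_   read _ → write _, move →, go to q3
q3 | _[b]bccc_   read b → write b, move →, go to q3
q3 | _b[b]ccc_   read b → write b, move →, go to q3
q3 | _bb[c]cc_   read c → write b, move ←, go to q3
q3 | _b[b]bcc_   read b → write b, move →, go to q3
q3 | _bb[b]cc_   read b → write b, move →, go to q3
q3 | _bbb[c]c_   read c → write b, move ←, go to q3
q3 | _bb[b]bc_   read b → write b, move →, go to q3
q3 | _bbb[b]c_   read b → write b, move →, go to q3
q3 | _bbbb[c]_   read c → write b, move ←, go to q3
q3 | _bbb[b]b_   read b → write b, move →, go to q3
q3 | _bbbb[b]_   read b → write b, move →, go to q3
q3 | _bbbbb[_]   read _ → write b, move ←, go to q0
q0 | _bbbb[b]b   read b → write a, move ←, go to q1
q1 | _bbb[b]ab   read b → write a, move →, go to q1
q1 | _bbba[a]b
At halt the head is at cell 2.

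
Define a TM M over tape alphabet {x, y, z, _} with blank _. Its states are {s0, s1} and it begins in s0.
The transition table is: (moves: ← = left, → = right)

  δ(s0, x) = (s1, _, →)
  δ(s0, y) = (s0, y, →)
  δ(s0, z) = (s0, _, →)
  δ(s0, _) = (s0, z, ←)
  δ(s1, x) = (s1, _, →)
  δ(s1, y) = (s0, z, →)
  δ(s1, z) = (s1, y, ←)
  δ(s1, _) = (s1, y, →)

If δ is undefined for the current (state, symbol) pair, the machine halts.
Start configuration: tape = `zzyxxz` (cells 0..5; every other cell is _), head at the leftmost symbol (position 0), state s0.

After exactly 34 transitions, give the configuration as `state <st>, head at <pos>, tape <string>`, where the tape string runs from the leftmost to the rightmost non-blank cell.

state s0, head at 6, tape y_y_zzzz

state=s0 head=0 tape=[z]zyxxz____   (s0,z)→(s0,_,→)
state=s0 head=1 tape=_[z]yxxz____   (s0,z)→(s0,_,→)
state=s0 head=2 tape=__[y]xxz____   (s0,y)→(s0,y,→)
state=s0 head=3 tape=__y[x]xz____   (s0,x)→(s1,_,→)
state=s1 head=4 tape=__y_[x]z____   (s1,x)→(s1,_,→)
state=s1 head=5 tape=__y__[z]____   (s1,z)→(s1,y,←)
state=s1 head=4 tape=__y_[_]y____   (s1,_)→(s1,y,→)
state=s1 head=5 tape=__y_y[y]____   (s1,y)→(s0,z,→)
state=s0 head=6 tape=__y_yz[_]___   (s0,_)→(s0,z,←)
state=s0 head=5 tape=__y_y[z]z___   (s0,z)→(s0,_,→)
state=s0 head=6 tape=__y_y_[z]___   (s0,z)→(s0,_,→)
state=s0 head=7 tape=__y_y__[_]__   (s0,_)→(s0,z,←)
state=s0 head=6 tape=__y_y_[_]z__   (s0,_)→(s0,z,←)
state=s0 head=5 tape=__y_y[_]zz__   (s0,_)→(s0,z,←)
state=s0 head=4 tape=__y_[y]zzz__   (s0,y)→(s0,y,→)
state=s0 head=5 tape=__y_y[z]zz__   (s0,z)→(s0,_,→)
state=s0 head=6 tape=__y_y_[z]z__   (s0,z)→(s0,_,→)
state=s0 head=7 tape=__y_y__[z]__   (s0,z)→(s0,_,→)
state=s0 head=8 tape=__y_y___[_]_   (s0,_)→(s0,z,←)
state=s0 head=7 tape=__y_y__[_]z_   (s0,_)→(s0,z,←)
state=s0 head=6 tape=__y_y_[_]zz_   (s0,_)→(s0,z,←)
state=s0 head=5 tape=__y_y[_]zzz_   (s0,_)→(s0,z,←)
state=s0 head=4 tape=__y_[y]zzzz_   (s0,y)→(s0,y,→)
state=s0 head=5 tape=__y_y[z]zzz_   (s0,z)→(s0,_,→)
state=s0 head=6 tape=__y_y_[z]zz_   (s0,z)→(s0,_,→)
state=s0 head=7 tape=__y_y__[z]z_   (s0,z)→(s0,_,→)
state=s0 head=8 tape=__y_y___[z]_   (s0,z)→(s0,_,→)
state=s0 head=9 tape=__y_y____[_]   (s0,_)→(s0,z,←)
state=s0 head=8 tape=__y_y___[_]z   (s0,_)→(s0,z,←)
state=s0 head=7 tape=__y_y__[_]zz   (s0,_)→(s0,z,←)
state=s0 head=6 tape=__y_y_[_]zzz   (s0,_)→(s0,z,←)
state=s0 head=5 tape=__y_y[_]zzzz   (s0,_)→(s0,z,←)
state=s0 head=4 tape=__y_[y]zzzzz   (s0,y)→(s0,y,→)
state=s0 head=5 tape=__y_y[z]zzzz   (s0,z)→(s0,_,→)
state=s0 head=6 tape=__y_y_[z]zzz
After 34 steps: state s0, head at 6, tape y_y_zzzz.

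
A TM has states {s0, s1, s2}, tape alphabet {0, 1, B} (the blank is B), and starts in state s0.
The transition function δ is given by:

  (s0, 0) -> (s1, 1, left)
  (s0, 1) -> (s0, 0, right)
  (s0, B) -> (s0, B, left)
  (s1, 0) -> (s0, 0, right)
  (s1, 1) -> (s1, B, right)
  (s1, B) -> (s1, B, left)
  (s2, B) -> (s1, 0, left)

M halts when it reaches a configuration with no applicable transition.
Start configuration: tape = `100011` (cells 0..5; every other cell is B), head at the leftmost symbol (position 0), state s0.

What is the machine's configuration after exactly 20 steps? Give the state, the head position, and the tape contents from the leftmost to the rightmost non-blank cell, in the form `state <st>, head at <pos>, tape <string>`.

state=s0 head=0 tape=[1]00011B   (s0,1)→(s0,0,right)
state=s0 head=1 tape=0[0]0011B   (s0,0)→(s1,1,left)
state=s1 head=0 tape=[0]10011B   (s1,0)→(s0,0,right)
state=s0 head=1 tape=0[1]0011B   (s0,1)→(s0,0,right)
state=s0 head=2 tape=00[0]011B   (s0,0)→(s1,1,left)
state=s1 head=1 tape=0[0]1011B   (s1,0)→(s0,0,right)
state=s0 head=2 tape=00[1]011B   (s0,1)→(s0,0,right)
state=s0 head=3 tape=000[0]11B   (s0,0)→(s1,1,left)
state=s1 head=2 tape=00[0]111B   (s1,0)→(s0,0,right)
state=s0 head=3 tape=000[1]11B   (s0,1)→(s0,0,right)
state=s0 head=4 tape=0000[1]1B   (s0,1)→(s0,0,right)
state=s0 head=5 tape=00000[1]B   (s0,1)→(s0,0,right)
state=s0 head=6 tape=000000[B]   (s0,B)→(s0,B,left)
state=s0 head=5 tape=00000[0]B   (s0,0)→(s1,1,left)
state=s1 head=4 tape=0000[0]1B   (s1,0)→(s0,0,right)
state=s0 head=5 tape=00000[1]B   (s0,1)→(s0,0,right)
state=s0 head=6 tape=000000[B]   (s0,B)→(s0,B,left)
state=s0 head=5 tape=00000[0]B   (s0,0)→(s1,1,left)
state=s1 head=4 tape=0000[0]1B   (s1,0)→(s0,0,right)
state=s0 head=5 tape=00000[1]B   (s0,1)→(s0,0,right)
state=s0 head=6 tape=000000[B]
After 20 steps: state s0, head at 6, tape 000000.

state s0, head at 6, tape 000000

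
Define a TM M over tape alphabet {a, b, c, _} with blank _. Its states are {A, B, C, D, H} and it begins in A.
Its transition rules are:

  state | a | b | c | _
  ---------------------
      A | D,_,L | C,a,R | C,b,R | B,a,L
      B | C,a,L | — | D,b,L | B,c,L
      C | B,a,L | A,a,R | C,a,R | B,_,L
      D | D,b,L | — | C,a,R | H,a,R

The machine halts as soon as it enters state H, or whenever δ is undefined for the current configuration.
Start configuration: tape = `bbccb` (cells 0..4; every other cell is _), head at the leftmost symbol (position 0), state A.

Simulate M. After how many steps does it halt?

A | [b]bccb_   read b → write a, move R, go to C
C | a[b]ccb_   read b → write a, move R, go to A
A | aa[c]cb_   read c → write b, move R, go to C
C | aab[c]b_   read c → write a, move R, go to C
C | aaba[b]_   read b → write a, move R, go to A
A | aabaa[_]   read _ → write a, move L, go to B
B | aaba[a]a   read a → write a, move L, go to C
C | aab[a]aa   read a → write a, move L, go to B
B | aa[b]aaa
M halts after 8 transitions.

8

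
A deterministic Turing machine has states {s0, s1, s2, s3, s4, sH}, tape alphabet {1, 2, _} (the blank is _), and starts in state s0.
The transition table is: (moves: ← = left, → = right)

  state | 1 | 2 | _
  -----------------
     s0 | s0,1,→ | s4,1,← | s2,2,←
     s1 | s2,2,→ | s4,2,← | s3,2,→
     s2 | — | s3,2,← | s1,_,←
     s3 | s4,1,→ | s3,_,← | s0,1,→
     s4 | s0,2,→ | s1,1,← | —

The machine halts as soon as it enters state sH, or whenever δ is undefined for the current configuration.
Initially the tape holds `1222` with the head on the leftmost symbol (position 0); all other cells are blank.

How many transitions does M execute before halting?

11

s0 | [1]222_   read 1 → write 1, move →, go to s0
s0 | 1[2]22_   read 2 → write 1, move ←, go to s4
s4 | [1]122_   read 1 → write 2, move →, go to s0
s0 | 2[1]22_   read 1 → write 1, move →, go to s0
s0 | 21[2]2_   read 2 → write 1, move ←, go to s4
s4 | 2[1]12_   read 1 → write 2, move →, go to s0
s0 | 22[1]2_   read 1 → write 1, move →, go to s0
s0 | 221[2]_   read 2 → write 1, move ←, go to s4
s4 | 22[1]1_   read 1 → write 2, move →, go to s0
s0 | 222[1]_   read 1 → write 1, move →, go to s0
s0 | 2221[_]   read _ → write 2, move ←, go to s2
s2 | 222[1]2
M halts after 11 transitions.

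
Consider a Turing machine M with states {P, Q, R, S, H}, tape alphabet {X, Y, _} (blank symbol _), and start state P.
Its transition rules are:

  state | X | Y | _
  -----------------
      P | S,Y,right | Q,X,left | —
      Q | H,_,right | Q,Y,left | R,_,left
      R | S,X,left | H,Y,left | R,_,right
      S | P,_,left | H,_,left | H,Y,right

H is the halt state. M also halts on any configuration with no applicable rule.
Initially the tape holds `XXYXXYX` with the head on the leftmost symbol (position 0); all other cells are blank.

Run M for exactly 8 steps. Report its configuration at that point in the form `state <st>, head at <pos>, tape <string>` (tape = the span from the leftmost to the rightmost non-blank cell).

state H, head at 0, tape YX_YXXYX

state=P head=0 tape=__[X]XYXXYX   (P,X)→(S,Y,right)
state=S head=1 tape=__Y[X]YXXYX   (S,X)→(P,_,left)
state=P head=0 tape=__[Y]_YXXYX   (P,Y)→(Q,X,left)
state=Q head=-1 tape=_[_]X_YXXYX   (Q,_)→(R,_,left)
state=R head=-2 tape=[_]_X_YXXYX   (R,_)→(R,_,right)
state=R head=-1 tape=_[_]X_YXXYX   (R,_)→(R,_,right)
state=R head=0 tape=__[X]_YXXYX   (R,X)→(S,X,left)
state=S head=-1 tape=_[_]X_YXXYX   (S,_)→(H,Y,right)
state=H head=0 tape=_Y[X]_YXXYX
After 8 steps: state H, head at 0, tape YX_YXXYX.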